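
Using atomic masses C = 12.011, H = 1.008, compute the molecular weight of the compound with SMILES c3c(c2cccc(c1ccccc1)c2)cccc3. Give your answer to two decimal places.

Molecular formula: C18H14.
M = 18×12.011 + 14×1.008 = 230.31 g/mol.

230.31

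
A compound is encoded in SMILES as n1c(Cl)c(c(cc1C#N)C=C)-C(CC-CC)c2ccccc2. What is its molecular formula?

C19H19ClN2

Heavy atoms from the SMILES: 19 C, 1 Cl, 2 N.
Implicit hydrogens by atom environment:
  6 × C (aromatic): 1 H each → 6
  5 × C (aromatic): no H
  4 × C: 2 H each → 8
  2 × C: 1 H each → 2
  1 × C: 3 H
  1 × C: no H
  1 × Cl: no H
  1 × N (aromatic): no H
  1 × N: no H
  Total hydrogens = 19.
Molecular formula: C19H19ClN2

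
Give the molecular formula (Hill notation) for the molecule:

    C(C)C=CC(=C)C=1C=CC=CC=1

C12H14

Heavy atoms from the SMILES: 12 C.
Implicit hydrogens by atom environment:
  5 × C (aromatic): 1 H each → 5
  2 × C: 2 H each → 4
  2 × C: 1 H each → 2
  1 × C: 3 H
  1 × C: no H
  1 × C (aromatic): no H
  Total hydrogens = 14.
Molecular formula: C12H14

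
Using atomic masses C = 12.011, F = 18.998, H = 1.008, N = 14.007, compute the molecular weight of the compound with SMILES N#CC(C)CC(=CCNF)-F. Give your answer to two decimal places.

160.17

Molecular formula: C7H10F2N2.
M = 7×12.011 + 2×18.998 + 10×1.008 + 2×14.007 = 160.17 g/mol.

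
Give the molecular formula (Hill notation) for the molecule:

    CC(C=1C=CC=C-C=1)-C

Heavy atoms from the SMILES: 9 C.
Implicit hydrogens by atom environment:
  5 × C (aromatic): 1 H each → 5
  2 × C: 3 H each → 6
  1 × C: 1 H
  1 × C (aromatic): no H
  Total hydrogens = 12.
Molecular formula: C9H12

C9H12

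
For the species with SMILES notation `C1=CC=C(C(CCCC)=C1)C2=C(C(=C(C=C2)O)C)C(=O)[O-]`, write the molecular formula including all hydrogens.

C18H19O3-

Heavy atoms from the SMILES: 18 C, 3 O.
Implicit hydrogens by atom environment:
  6 × C (aromatic): 1 H each → 6
  6 × C (aromatic): no H
  3 × C: 2 H each → 6
  2 × C: 3 H each → 6
  1 × C: no H
  1 × O: 1 H
  1 × O: no H
  1 × O (charge -1): no H
  Total hydrogens = 19.
Net charge -1.
Molecular formula: C18H19O3-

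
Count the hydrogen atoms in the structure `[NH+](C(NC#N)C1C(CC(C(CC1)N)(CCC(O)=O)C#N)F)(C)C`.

Hydrogens are implicit in SMILES; fill each atom to its normal valence:
  5 × C: 2 H each → 10
  4 × C: 1 H each → 4
  4 × C: no H
  2 × C: 3 H each → 6
  2 × N: no H
  1 × F: no H
  1 × N: 2 H
  1 × N: 1 H
  1 × N (charge +1): 1 H
  1 × O: 1 H
  1 × O: no H
  Total hydrogens = 25.

25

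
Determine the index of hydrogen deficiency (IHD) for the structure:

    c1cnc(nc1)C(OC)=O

5

Molecular formula from the SMILES: C6H6N2O2.
DoU = (2C + 2 + N − H − X)/2 = (2·6 + 2 + 2 − 6 − 0)/2 = 10/2 = 5.
(Structurally: 1 ring(s) + 4 π bond(s) = 5.)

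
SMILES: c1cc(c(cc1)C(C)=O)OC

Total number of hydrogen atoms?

10

Hydrogens are implicit in SMILES; fill each atom to its normal valence:
  4 × C (aromatic): 1 H each → 4
  2 × C: 3 H each → 6
  2 × C (aromatic): no H
  2 × O: no H
  1 × C: no H
  Total hydrogens = 10.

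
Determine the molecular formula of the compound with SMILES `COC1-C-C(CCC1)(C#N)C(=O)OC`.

Heavy atoms from the SMILES: 10 C, 1 N, 3 O.
Implicit hydrogens by atom environment:
  4 × C: 2 H each → 8
  3 × C: no H
  3 × O: no H
  2 × C: 3 H each → 6
  1 × C: 1 H
  1 × N: no H
  Total hydrogens = 15.
Molecular formula: C10H15NO3

C10H15NO3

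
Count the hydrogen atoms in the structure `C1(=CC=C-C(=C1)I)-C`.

7

Hydrogens are implicit in SMILES; fill each atom to its normal valence:
  4 × C (aromatic): 1 H each → 4
  2 × C (aromatic): no H
  1 × C: 3 H
  1 × I: no H
  Total hydrogens = 7.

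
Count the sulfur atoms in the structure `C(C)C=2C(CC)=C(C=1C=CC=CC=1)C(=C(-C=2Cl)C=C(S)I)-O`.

1

The symbol for sulfur appears 1 time in the SMILES.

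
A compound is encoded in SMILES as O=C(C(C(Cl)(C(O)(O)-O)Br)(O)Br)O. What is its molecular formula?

Heavy atoms from the SMILES: 2 Br, 4 C, 1 Cl, 6 O.
Implicit hydrogens by atom environment:
  5 × O: 1 H each → 5
  4 × C: no H
  2 × Br: no H
  1 × Cl: no H
  1 × O: no H
  Total hydrogens = 5.
Molecular formula: C4H5Br2ClO6

C4H5Br2ClO6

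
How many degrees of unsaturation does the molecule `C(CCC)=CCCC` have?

Molecular formula from the SMILES: C8H16.
DoU = (2C + 2 + N − H − X)/2 = (2·8 + 2 + 0 − 16 − 0)/2 = 2/2 = 1.
(Structurally: 0 ring(s) + 1 π bond(s) = 1.)

1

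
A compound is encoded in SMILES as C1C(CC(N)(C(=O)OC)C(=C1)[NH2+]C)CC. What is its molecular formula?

Heavy atoms from the SMILES: 11 C, 2 N, 2 O.
Implicit hydrogens by atom environment:
  3 × C: 3 H each → 9
  3 × C: 2 H each → 6
  3 × C: no H
  2 × C: 1 H each → 2
  2 × O: no H
  1 × N (charge +1): 2 H
  1 × N: 2 H
  Total hydrogens = 21.
Net charge +1.
Molecular formula: C11H21N2O2+

C11H21N2O2+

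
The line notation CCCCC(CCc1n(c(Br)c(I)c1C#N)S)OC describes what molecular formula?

Heavy atoms from the SMILES: 1 Br, 13 C, 1 I, 2 N, 1 O, 1 S.
Implicit hydrogens by atom environment:
  5 × C: 2 H each → 10
  4 × C (aromatic): no H
  2 × C: 3 H each → 6
  1 × Br: no H
  1 × C: 1 H
  1 × C: no H
  1 × I: no H
  1 × N (aromatic): no H
  1 × N: no H
  1 × O: no H
  1 × S: 1 H
  Total hydrogens = 18.
Molecular formula: C13H18BrIN2OS

C13H18BrIN2OS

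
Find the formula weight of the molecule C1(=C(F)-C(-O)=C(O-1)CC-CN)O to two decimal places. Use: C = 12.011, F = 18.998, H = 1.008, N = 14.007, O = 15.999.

175.16

Molecular formula: C7H10FNO3.
M = 7×12.011 + 1×18.998 + 10×1.008 + 1×14.007 + 3×15.999 = 175.16 g/mol.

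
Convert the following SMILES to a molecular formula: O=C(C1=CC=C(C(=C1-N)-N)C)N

Heavy atoms from the SMILES: 8 C, 3 N, 1 O.
Implicit hydrogens by atom environment:
  4 × C (aromatic): no H
  3 × N: 2 H each → 6
  2 × C (aromatic): 1 H each → 2
  1 × C: 3 H
  1 × C: no H
  1 × O: no H
  Total hydrogens = 11.
Molecular formula: C8H11N3O

C8H11N3O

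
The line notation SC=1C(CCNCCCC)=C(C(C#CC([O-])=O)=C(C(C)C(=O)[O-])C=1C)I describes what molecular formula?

[C19H22INO4S]2-

Heavy atoms from the SMILES: 19 C, 1 I, 1 N, 4 O, 1 S.
Implicit hydrogens by atom environment:
  6 × C (aromatic): no H
  5 × C: 2 H each → 10
  4 × C: no H
  3 × C: 3 H each → 9
  2 × O: no H
  2 × O (charge -1): no H
  1 × C: 1 H
  1 × I: no H
  1 × N: 1 H
  1 × S: 1 H
  Total hydrogens = 22.
Net charge -2.
Molecular formula: [C19H22INO4S]2-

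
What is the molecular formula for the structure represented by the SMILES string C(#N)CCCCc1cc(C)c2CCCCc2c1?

C16H21N

Heavy atoms from the SMILES: 16 C, 1 N.
Implicit hydrogens by atom environment:
  8 × C: 2 H each → 16
  4 × C (aromatic): no H
  2 × C (aromatic): 1 H each → 2
  1 × C: 3 H
  1 × C: no H
  1 × N: no H
  Total hydrogens = 21.
Molecular formula: C16H21N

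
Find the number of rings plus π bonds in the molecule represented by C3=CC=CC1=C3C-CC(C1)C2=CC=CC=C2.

9

Molecular formula from the SMILES: C16H16.
DoU = (2C + 2 + N − H − X)/2 = (2·16 + 2 + 0 − 16 − 0)/2 = 18/2 = 9.
(Structurally: 3 ring(s) + 6 π bond(s) = 9.)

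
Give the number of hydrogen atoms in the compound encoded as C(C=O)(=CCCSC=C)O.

Hydrogens are implicit in SMILES; fill each atom to its normal valence:
  3 × C: 2 H each → 6
  3 × C: 1 H each → 3
  1 × C: no H
  1 × O: 1 H
  1 × O: no H
  1 × S: no H
  Total hydrogens = 10.

10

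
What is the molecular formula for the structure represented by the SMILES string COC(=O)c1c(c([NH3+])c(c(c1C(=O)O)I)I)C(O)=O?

Heavy atoms from the SMILES: 10 C, 2 I, 1 N, 6 O.
Implicit hydrogens by atom environment:
  6 × C (aromatic): no H
  4 × O: no H
  3 × C: no H
  2 × I: no H
  2 × O: 1 H each → 2
  1 × C: 3 H
  1 × N (charge +1): 3 H
  Total hydrogens = 8.
Net charge +1.
Molecular formula: C10H8I2NO6+

C10H8I2NO6+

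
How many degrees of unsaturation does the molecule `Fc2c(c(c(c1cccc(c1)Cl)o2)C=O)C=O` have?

9

Molecular formula from the SMILES: C12H6ClFO3.
DoU = (2C + 2 + N − H − X)/2 = (2·12 + 2 + 0 − 6 − 2)/2 = 18/2 = 9.
(Structurally: 2 ring(s) + 7 π bond(s) = 9.)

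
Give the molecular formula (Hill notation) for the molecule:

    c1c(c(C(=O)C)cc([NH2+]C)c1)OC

Heavy atoms from the SMILES: 10 C, 1 N, 2 O.
Implicit hydrogens by atom environment:
  3 × C: 3 H each → 9
  3 × C (aromatic): 1 H each → 3
  3 × C (aromatic): no H
  2 × O: no H
  1 × C: no H
  1 × N (charge +1): 2 H
  Total hydrogens = 14.
Net charge +1.
Molecular formula: C10H14NO2+

C10H14NO2+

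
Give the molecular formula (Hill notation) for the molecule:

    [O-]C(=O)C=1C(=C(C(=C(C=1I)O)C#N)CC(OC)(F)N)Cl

C11H8ClFIN2O4-

Heavy atoms from the SMILES: 11 C, 1 Cl, 1 F, 1 I, 2 N, 4 O.
Implicit hydrogens by atom environment:
  6 × C (aromatic): no H
  3 × C: no H
  2 × O: no H
  1 × C: 3 H
  1 × C: 2 H
  1 × Cl: no H
  1 × F: no H
  1 × I: no H
  1 × N: 2 H
  1 × N: no H
  1 × O: 1 H
  1 × O (charge -1): no H
  Total hydrogens = 8.
Net charge -1.
Molecular formula: C11H8ClFIN2O4-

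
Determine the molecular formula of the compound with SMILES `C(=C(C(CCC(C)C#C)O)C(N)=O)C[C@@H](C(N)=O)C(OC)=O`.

Heavy atoms from the SMILES: 15 C, 2 N, 5 O.
Implicit hydrogens by atom environment:
  5 × C: 1 H each → 5
  5 × C: no H
  4 × O: no H
  3 × C: 2 H each → 6
  2 × C: 3 H each → 6
  2 × N: 2 H each → 4
  1 × O: 1 H
  Total hydrogens = 22.
Molecular formula: C15H22N2O5

C15H22N2O5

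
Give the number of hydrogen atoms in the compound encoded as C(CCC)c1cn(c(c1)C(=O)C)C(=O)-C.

Hydrogens are implicit in SMILES; fill each atom to its normal valence:
  3 × C: 3 H each → 9
  3 × C: 2 H each → 6
  2 × C (aromatic): 1 H each → 2
  2 × C (aromatic): no H
  2 × C: no H
  2 × O: no H
  1 × N (aromatic): no H
  Total hydrogens = 17.

17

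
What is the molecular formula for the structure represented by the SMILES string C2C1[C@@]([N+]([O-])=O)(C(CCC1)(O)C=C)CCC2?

Heavy atoms from the SMILES: 12 C, 1 N, 3 O.
Implicit hydrogens by atom environment:
  8 × C: 2 H each → 16
  2 × C: 1 H each → 2
  2 × C: no H
  1 × N (charge +1): no H
  1 × O: 1 H
  1 × O: no H
  1 × O (charge -1): no H
  Total hydrogens = 19.
Molecular formula: C12H19NO3

C12H19NO3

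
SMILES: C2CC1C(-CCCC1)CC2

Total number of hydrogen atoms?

Hydrogens are implicit in SMILES; fill each atom to its normal valence:
  8 × C: 2 H each → 16
  2 × C: 1 H each → 2
  Total hydrogens = 18.

18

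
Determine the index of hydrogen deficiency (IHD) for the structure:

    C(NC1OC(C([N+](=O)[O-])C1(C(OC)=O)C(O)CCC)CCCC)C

3

Molecular formula from the SMILES: C16H30N2O6.
DoU = (2C + 2 + N − H − X)/2 = (2·16 + 2 + 2 − 30 − 0)/2 = 6/2 = 3.
(Structurally: 1 ring(s) + 2 π bond(s) = 3.)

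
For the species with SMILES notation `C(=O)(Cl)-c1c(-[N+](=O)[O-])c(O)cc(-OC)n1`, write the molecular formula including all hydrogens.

C7H5ClN2O5

Heavy atoms from the SMILES: 7 C, 1 Cl, 2 N, 5 O.
Implicit hydrogens by atom environment:
  4 × C (aromatic): no H
  3 × O: no H
  1 × C: 3 H
  1 × C (aromatic): 1 H
  1 × C: no H
  1 × Cl: no H
  1 × N (aromatic): no H
  1 × N (charge +1): no H
  1 × O: 1 H
  1 × O (charge -1): no H
  Total hydrogens = 5.
Molecular formula: C7H5ClN2O5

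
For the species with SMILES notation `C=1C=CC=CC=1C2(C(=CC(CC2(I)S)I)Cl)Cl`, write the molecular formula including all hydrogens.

Heavy atoms from the SMILES: 12 C, 2 Cl, 2 I, 1 S.
Implicit hydrogens by atom environment:
  5 × C (aromatic): 1 H each → 5
  3 × C: no H
  2 × C: 1 H each → 2
  2 × Cl: no H
  2 × I: no H
  1 × C: 2 H
  1 × C (aromatic): no H
  1 × S: 1 H
  Total hydrogens = 10.
Molecular formula: C12H10Cl2I2S

C12H10Cl2I2S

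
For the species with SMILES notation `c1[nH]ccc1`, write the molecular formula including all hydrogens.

C4H5N

Heavy atoms from the SMILES: 4 C, 1 N.
Implicit hydrogens by atom environment:
  4 × C (aromatic): 1 H each → 4
  1 × N (aromatic): 1 H
  Total hydrogens = 5.
Molecular formula: C4H5N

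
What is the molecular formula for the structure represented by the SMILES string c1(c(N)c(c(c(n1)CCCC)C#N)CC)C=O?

C13H17N3O

Heavy atoms from the SMILES: 13 C, 3 N, 1 O.
Implicit hydrogens by atom environment:
  5 × C (aromatic): no H
  4 × C: 2 H each → 8
  2 × C: 3 H each → 6
  1 × C: 1 H
  1 × C: no H
  1 × N: 2 H
  1 × N (aromatic): no H
  1 × N: no H
  1 × O: no H
  Total hydrogens = 17.
Molecular formula: C13H17N3O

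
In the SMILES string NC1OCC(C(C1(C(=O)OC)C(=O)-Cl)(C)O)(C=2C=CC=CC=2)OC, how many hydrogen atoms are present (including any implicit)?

20

Hydrogens are implicit in SMILES; fill each atom to its normal valence:
  5 × C (aromatic): 1 H each → 5
  5 × C: no H
  5 × O: no H
  3 × C: 3 H each → 9
  1 × C: 2 H
  1 × C: 1 H
  1 × C (aromatic): no H
  1 × Cl: no H
  1 × N: 2 H
  1 × O: 1 H
  Total hydrogens = 20.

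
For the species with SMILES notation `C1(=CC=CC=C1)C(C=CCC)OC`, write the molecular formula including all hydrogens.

C12H16O

Heavy atoms from the SMILES: 12 C, 1 O.
Implicit hydrogens by atom environment:
  5 × C (aromatic): 1 H each → 5
  3 × C: 1 H each → 3
  2 × C: 3 H each → 6
  1 × C: 2 H
  1 × C (aromatic): no H
  1 × O: no H
  Total hydrogens = 16.
Molecular formula: C12H16O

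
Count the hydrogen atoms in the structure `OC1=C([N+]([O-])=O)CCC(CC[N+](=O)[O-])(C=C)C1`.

14

Hydrogens are implicit in SMILES; fill each atom to its normal valence:
  6 × C: 2 H each → 12
  3 × C: no H
  2 × N (charge +1): no H
  2 × O: no H
  2 × O (charge -1): no H
  1 × C: 1 H
  1 × O: 1 H
  Total hydrogens = 14.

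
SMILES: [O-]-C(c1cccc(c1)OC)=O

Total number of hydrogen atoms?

Hydrogens are implicit in SMILES; fill each atom to its normal valence:
  4 × C (aromatic): 1 H each → 4
  2 × C (aromatic): no H
  2 × O: no H
  1 × C: 3 H
  1 × C: no H
  1 × O (charge -1): no H
  Total hydrogens = 7.

7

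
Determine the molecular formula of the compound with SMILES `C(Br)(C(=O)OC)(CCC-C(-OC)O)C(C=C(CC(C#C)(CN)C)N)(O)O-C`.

Heavy atoms from the SMILES: 1 Br, 18 C, 2 N, 6 O.
Implicit hydrogens by atom environment:
  6 × C: no H
  5 × C: 2 H each → 10
  4 × C: 3 H each → 12
  4 × O: no H
  3 × C: 1 H each → 3
  2 × N: 2 H each → 4
  2 × O: 1 H each → 2
  1 × Br: no H
  Total hydrogens = 31.
Molecular formula: C18H31BrN2O6

C18H31BrN2O6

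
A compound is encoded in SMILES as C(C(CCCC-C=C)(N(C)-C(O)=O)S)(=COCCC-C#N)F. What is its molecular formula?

C15H23FN2O3S

Heavy atoms from the SMILES: 15 C, 1 F, 2 N, 3 O, 1 S.
Implicit hydrogens by atom environment:
  8 × C: 2 H each → 16
  4 × C: no H
  2 × C: 1 H each → 2
  2 × N: no H
  2 × O: no H
  1 × C: 3 H
  1 × F: no H
  1 × O: 1 H
  1 × S: 1 H
  Total hydrogens = 23.
Molecular formula: C15H23FN2O3S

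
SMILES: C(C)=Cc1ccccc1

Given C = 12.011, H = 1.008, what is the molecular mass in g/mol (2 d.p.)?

118.18

Molecular formula: C9H10.
M = 9×12.011 + 10×1.008 = 118.18 g/mol.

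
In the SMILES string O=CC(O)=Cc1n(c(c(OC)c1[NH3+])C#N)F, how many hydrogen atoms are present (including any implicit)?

9

Hydrogens are implicit in SMILES; fill each atom to its normal valence:
  4 × C (aromatic): no H
  2 × C: 1 H each → 2
  2 × C: no H
  2 × O: no H
  1 × C: 3 H
  1 × F: no H
  1 × N (charge +1): 3 H
  1 × N (aromatic): no H
  1 × N: no H
  1 × O: 1 H
  Total hydrogens = 9.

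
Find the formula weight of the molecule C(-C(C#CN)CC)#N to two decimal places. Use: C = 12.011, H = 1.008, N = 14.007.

108.14

Molecular formula: C6H8N2.
M = 6×12.011 + 8×1.008 + 2×14.007 = 108.14 g/mol.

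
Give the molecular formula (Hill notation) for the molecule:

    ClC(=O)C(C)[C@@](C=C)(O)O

Heavy atoms from the SMILES: 6 C, 1 Cl, 3 O.
Implicit hydrogens by atom environment:
  2 × C: 1 H each → 2
  2 × C: no H
  2 × O: 1 H each → 2
  1 × C: 3 H
  1 × C: 2 H
  1 × Cl: no H
  1 × O: no H
  Total hydrogens = 9.
Molecular formula: C6H9ClO3

C6H9ClO3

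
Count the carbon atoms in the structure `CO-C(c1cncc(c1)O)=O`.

The symbol for carbon appears 7 times in the SMILES. Lowercase c denotes aromatic carbon and counts toward C.

7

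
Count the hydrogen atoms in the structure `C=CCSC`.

8

Hydrogens are implicit in SMILES; fill each atom to its normal valence:
  2 × C: 2 H each → 4
  1 × C: 3 H
  1 × C: 1 H
  1 × S: no H
  Total hydrogens = 8.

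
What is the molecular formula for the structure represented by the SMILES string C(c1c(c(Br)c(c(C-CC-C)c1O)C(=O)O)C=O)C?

C14H17BrO4

Heavy atoms from the SMILES: 1 Br, 14 C, 4 O.
Implicit hydrogens by atom environment:
  6 × C (aromatic): no H
  4 × C: 2 H each → 8
  2 × C: 3 H each → 6
  2 × O: 1 H each → 2
  2 × O: no H
  1 × Br: no H
  1 × C: 1 H
  1 × C: no H
  Total hydrogens = 17.
Molecular formula: C14H17BrO4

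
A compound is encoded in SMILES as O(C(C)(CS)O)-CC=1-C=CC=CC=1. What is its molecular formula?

C10H14O2S

Heavy atoms from the SMILES: 10 C, 2 O, 1 S.
Implicit hydrogens by atom environment:
  5 × C (aromatic): 1 H each → 5
  2 × C: 2 H each → 4
  1 × C: 3 H
  1 × C: no H
  1 × C (aromatic): no H
  1 × O: 1 H
  1 × O: no H
  1 × S: 1 H
  Total hydrogens = 14.
Molecular formula: C10H14O2S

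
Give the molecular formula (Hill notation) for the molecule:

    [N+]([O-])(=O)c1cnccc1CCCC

C9H12N2O2

Heavy atoms from the SMILES: 9 C, 2 N, 2 O.
Implicit hydrogens by atom environment:
  3 × C: 2 H each → 6
  3 × C (aromatic): 1 H each → 3
  2 × C (aromatic): no H
  1 × C: 3 H
  1 × N (aromatic): no H
  1 × N (charge +1): no H
  1 × O: no H
  1 × O (charge -1): no H
  Total hydrogens = 12.
Molecular formula: C9H12N2O2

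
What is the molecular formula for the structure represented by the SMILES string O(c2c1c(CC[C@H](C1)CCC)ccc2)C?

Heavy atoms from the SMILES: 14 C, 1 O.
Implicit hydrogens by atom environment:
  5 × C: 2 H each → 10
  3 × C (aromatic): 1 H each → 3
  3 × C (aromatic): no H
  2 × C: 3 H each → 6
  1 × C: 1 H
  1 × O: no H
  Total hydrogens = 20.
Molecular formula: C14H20O

C14H20O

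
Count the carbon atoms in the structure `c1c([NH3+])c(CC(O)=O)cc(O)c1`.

8

The symbol for carbon appears 8 times in the SMILES. Lowercase c denotes aromatic carbon and counts toward C.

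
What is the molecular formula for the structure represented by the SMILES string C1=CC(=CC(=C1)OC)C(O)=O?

C8H8O3

Heavy atoms from the SMILES: 8 C, 3 O.
Implicit hydrogens by atom environment:
  4 × C (aromatic): 1 H each → 4
  2 × C (aromatic): no H
  2 × O: no H
  1 × C: 3 H
  1 × C: no H
  1 × O: 1 H
  Total hydrogens = 8.
Molecular formula: C8H8O3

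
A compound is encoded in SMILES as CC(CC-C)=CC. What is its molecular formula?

C7H14

Heavy atoms from the SMILES: 7 C.
Implicit hydrogens by atom environment:
  3 × C: 3 H each → 9
  2 × C: 2 H each → 4
  1 × C: 1 H
  1 × C: no H
  Total hydrogens = 14.
Molecular formula: C7H14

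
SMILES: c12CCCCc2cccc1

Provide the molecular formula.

C10H12

Heavy atoms from the SMILES: 10 C.
Implicit hydrogens by atom environment:
  4 × C: 2 H each → 8
  4 × C (aromatic): 1 H each → 4
  2 × C (aromatic): no H
  Total hydrogens = 12.
Molecular formula: C10H12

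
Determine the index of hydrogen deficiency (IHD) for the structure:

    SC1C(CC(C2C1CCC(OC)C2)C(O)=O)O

Molecular formula from the SMILES: C12H20O4S.
DoU = (2C + 2 + N − H − X)/2 = (2·12 + 2 + 0 − 20 − 0)/2 = 6/2 = 3.
(Structurally: 2 ring(s) + 1 π bond(s) = 3.)

3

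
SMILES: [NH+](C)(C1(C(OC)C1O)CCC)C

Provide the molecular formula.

C9H20NO2+

Heavy atoms from the SMILES: 9 C, 1 N, 2 O.
Implicit hydrogens by atom environment:
  4 × C: 3 H each → 12
  2 × C: 2 H each → 4
  2 × C: 1 H each → 2
  1 × C: no H
  1 × N (charge +1): 1 H
  1 × O: 1 H
  1 × O: no H
  Total hydrogens = 20.
Net charge +1.
Molecular formula: C9H20NO2+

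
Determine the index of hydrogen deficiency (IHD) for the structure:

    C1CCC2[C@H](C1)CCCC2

2

Molecular formula from the SMILES: C10H18.
DoU = (2C + 2 + N − H − X)/2 = (2·10 + 2 + 0 − 18 − 0)/2 = 4/2 = 2.
(Structurally: 2 ring(s) + 0 π bond(s) = 2.)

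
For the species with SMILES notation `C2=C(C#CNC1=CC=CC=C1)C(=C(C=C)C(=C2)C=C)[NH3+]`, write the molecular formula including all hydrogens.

Heavy atoms from the SMILES: 18 C, 2 N.
Implicit hydrogens by atom environment:
  7 × C (aromatic): 1 H each → 7
  5 × C (aromatic): no H
  2 × C: 2 H each → 4
  2 × C: 1 H each → 2
  2 × C: no H
  1 × N (charge +1): 3 H
  1 × N: 1 H
  Total hydrogens = 17.
Net charge +1.
Molecular formula: C18H17N2+

C18H17N2+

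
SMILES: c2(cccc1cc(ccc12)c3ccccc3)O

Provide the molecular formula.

Heavy atoms from the SMILES: 16 C, 1 O.
Implicit hydrogens by atom environment:
  11 × C (aromatic): 1 H each → 11
  5 × C (aromatic): no H
  1 × O: 1 H
  Total hydrogens = 12.
Molecular formula: C16H12O

C16H12O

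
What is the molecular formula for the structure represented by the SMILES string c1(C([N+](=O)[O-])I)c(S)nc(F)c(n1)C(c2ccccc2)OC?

Heavy atoms from the SMILES: 13 C, 1 F, 1 I, 3 N, 3 O, 1 S.
Implicit hydrogens by atom environment:
  5 × C (aromatic): 1 H each → 5
  5 × C (aromatic): no H
  2 × C: 1 H each → 2
  2 × N (aromatic): no H
  2 × O: no H
  1 × C: 3 H
  1 × F: no H
  1 × I: no H
  1 × N (charge +1): no H
  1 × O (charge -1): no H
  1 × S: 1 H
  Total hydrogens = 11.
Molecular formula: C13H11FIN3O3S

C13H11FIN3O3S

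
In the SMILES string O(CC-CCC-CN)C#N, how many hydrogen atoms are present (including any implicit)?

Hydrogens are implicit in SMILES; fill each atom to its normal valence:
  6 × C: 2 H each → 12
  1 × C: no H
  1 × N: 2 H
  1 × N: no H
  1 × O: no H
  Total hydrogens = 14.

14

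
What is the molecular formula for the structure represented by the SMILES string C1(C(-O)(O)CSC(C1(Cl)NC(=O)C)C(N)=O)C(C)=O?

C10H15ClN2O5S

Heavy atoms from the SMILES: 10 C, 1 Cl, 2 N, 5 O, 1 S.
Implicit hydrogens by atom environment:
  5 × C: no H
  3 × O: no H
  2 × C: 3 H each → 6
  2 × C: 1 H each → 2
  2 × O: 1 H each → 2
  1 × C: 2 H
  1 × Cl: no H
  1 × N: 2 H
  1 × N: 1 H
  1 × S: no H
  Total hydrogens = 15.
Molecular formula: C10H15ClN2O5S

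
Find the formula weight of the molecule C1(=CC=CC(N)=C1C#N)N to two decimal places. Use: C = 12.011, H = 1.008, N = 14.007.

133.15

Molecular formula: C7H7N3.
M = 7×12.011 + 7×1.008 + 3×14.007 = 133.15 g/mol.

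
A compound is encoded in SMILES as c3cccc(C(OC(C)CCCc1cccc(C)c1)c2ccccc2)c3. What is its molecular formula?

C25H28O

Heavy atoms from the SMILES: 25 C, 1 O.
Implicit hydrogens by atom environment:
  14 × C (aromatic): 1 H each → 14
  4 × C (aromatic): no H
  3 × C: 2 H each → 6
  2 × C: 3 H each → 6
  2 × C: 1 H each → 2
  1 × O: no H
  Total hydrogens = 28.
Molecular formula: C25H28O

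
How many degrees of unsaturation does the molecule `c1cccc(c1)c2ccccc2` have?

Molecular formula from the SMILES: C12H10.
DoU = (2C + 2 + N − H − X)/2 = (2·12 + 2 + 0 − 10 − 0)/2 = 16/2 = 8.
(Structurally: 2 ring(s) + 6 π bond(s) = 8.)

8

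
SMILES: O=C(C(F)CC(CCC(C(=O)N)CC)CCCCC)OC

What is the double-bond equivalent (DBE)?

Molecular formula from the SMILES: C16H30FNO3.
DoU = (2C + 2 + N − H − X)/2 = (2·16 + 2 + 1 − 30 − 1)/2 = 4/2 = 2.
(Structurally: 0 ring(s) + 2 π bond(s) = 2.)

2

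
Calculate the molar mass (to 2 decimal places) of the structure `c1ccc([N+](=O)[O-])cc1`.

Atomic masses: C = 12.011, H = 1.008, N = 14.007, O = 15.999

Molecular formula: C6H5NO2.
M = 6×12.011 + 5×1.008 + 1×14.007 + 2×15.999 = 123.11 g/mol.

123.11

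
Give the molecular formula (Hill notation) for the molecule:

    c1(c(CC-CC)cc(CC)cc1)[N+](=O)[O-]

Heavy atoms from the SMILES: 12 C, 1 N, 2 O.
Implicit hydrogens by atom environment:
  4 × C: 2 H each → 8
  3 × C (aromatic): 1 H each → 3
  3 × C (aromatic): no H
  2 × C: 3 H each → 6
  1 × N (charge +1): no H
  1 × O: no H
  1 × O (charge -1): no H
  Total hydrogens = 17.
Molecular formula: C12H17NO2

C12H17NO2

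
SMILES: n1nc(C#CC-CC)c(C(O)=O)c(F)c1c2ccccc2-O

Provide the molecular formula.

Heavy atoms from the SMILES: 16 C, 1 F, 2 N, 3 O.
Implicit hydrogens by atom environment:
  6 × C (aromatic): no H
  4 × C (aromatic): 1 H each → 4
  3 × C: no H
  2 × C: 2 H each → 4
  2 × N (aromatic): no H
  2 × O: 1 H each → 2
  1 × C: 3 H
  1 × F: no H
  1 × O: no H
  Total hydrogens = 13.
Molecular formula: C16H13FN2O3

C16H13FN2O3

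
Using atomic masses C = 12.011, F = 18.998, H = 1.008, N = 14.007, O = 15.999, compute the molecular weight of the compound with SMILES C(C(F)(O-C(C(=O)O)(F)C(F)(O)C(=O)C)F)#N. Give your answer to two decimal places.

Molecular formula: C7H5F4NO5.
M = 7×12.011 + 4×18.998 + 5×1.008 + 1×14.007 + 5×15.999 = 259.11 g/mol.

259.11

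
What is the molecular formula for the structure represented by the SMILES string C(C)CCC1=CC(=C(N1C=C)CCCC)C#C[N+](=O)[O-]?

Heavy atoms from the SMILES: 16 C, 2 N, 2 O.
Implicit hydrogens by atom environment:
  7 × C: 2 H each → 14
  3 × C (aromatic): no H
  2 × C: 3 H each → 6
  2 × C: no H
  1 × C (aromatic): 1 H
  1 × C: 1 H
  1 × N (aromatic): no H
  1 × N (charge +1): no H
  1 × O: no H
  1 × O (charge -1): no H
  Total hydrogens = 22.
Molecular formula: C16H22N2O2

C16H22N2O2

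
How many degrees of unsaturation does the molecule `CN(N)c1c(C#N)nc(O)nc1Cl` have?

Molecular formula from the SMILES: C6H6ClN5O.
DoU = (2C + 2 + N − H − X)/2 = (2·6 + 2 + 5 − 6 − 1)/2 = 12/2 = 6.
(Structurally: 1 ring(s) + 5 π bond(s) = 6.)

6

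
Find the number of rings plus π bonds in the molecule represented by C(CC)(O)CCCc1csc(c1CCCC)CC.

Molecular formula from the SMILES: C16H28OS.
DoU = (2C + 2 + N − H − X)/2 = (2·16 + 2 + 0 − 28 − 0)/2 = 6/2 = 3.
(Structurally: 1 ring(s) + 2 π bond(s) = 3.)

3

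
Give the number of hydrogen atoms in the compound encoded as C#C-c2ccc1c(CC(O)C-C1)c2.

12

Hydrogens are implicit in SMILES; fill each atom to its normal valence:
  3 × C: 2 H each → 6
  3 × C (aromatic): 1 H each → 3
  3 × C (aromatic): no H
  2 × C: 1 H each → 2
  1 × C: no H
  1 × O: 1 H
  Total hydrogens = 12.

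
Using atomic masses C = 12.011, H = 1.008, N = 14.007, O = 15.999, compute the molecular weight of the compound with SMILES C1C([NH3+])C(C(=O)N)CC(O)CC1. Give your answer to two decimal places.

173.24

Molecular formula: C8H17N2O2+.
M = 8×12.011 + 17×1.008 + 2×14.007 + 2×15.999 = 173.24 g/mol.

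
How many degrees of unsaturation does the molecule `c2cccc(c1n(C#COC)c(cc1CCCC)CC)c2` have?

9

Molecular formula from the SMILES: C19H23NO.
DoU = (2C + 2 + N − H − X)/2 = (2·19 + 2 + 1 − 23 − 0)/2 = 18/2 = 9.
(Structurally: 2 ring(s) + 7 π bond(s) = 9.)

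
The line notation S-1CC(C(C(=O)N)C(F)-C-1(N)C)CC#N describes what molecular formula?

Heavy atoms from the SMILES: 9 C, 1 F, 3 N, 1 O, 1 S.
Implicit hydrogens by atom environment:
  3 × C: 1 H each → 3
  3 × C: no H
  2 × C: 2 H each → 4
  2 × N: 2 H each → 4
  1 × C: 3 H
  1 × F: no H
  1 × N: no H
  1 × O: no H
  1 × S: no H
  Total hydrogens = 14.
Molecular formula: C9H14FN3OS

C9H14FN3OS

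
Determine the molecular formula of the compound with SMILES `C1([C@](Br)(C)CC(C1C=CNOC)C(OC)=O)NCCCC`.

Heavy atoms from the SMILES: 1 Br, 15 C, 2 N, 3 O.
Implicit hydrogens by atom environment:
  5 × C: 1 H each → 5
  4 × C: 3 H each → 12
  4 × C: 2 H each → 8
  3 × O: no H
  2 × C: no H
  2 × N: 1 H each → 2
  1 × Br: no H
  Total hydrogens = 27.
Molecular formula: C15H27BrN2O3

C15H27BrN2O3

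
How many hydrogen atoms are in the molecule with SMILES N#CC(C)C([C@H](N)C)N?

Hydrogens are implicit in SMILES; fill each atom to its normal valence:
  3 × C: 1 H each → 3
  2 × C: 3 H each → 6
  2 × N: 2 H each → 4
  1 × C: no H
  1 × N: no H
  Total hydrogens = 13.

13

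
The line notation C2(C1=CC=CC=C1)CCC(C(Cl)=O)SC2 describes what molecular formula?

Heavy atoms from the SMILES: 12 C, 1 Cl, 1 O, 1 S.
Implicit hydrogens by atom environment:
  5 × C (aromatic): 1 H each → 5
  3 × C: 2 H each → 6
  2 × C: 1 H each → 2
  1 × C (aromatic): no H
  1 × C: no H
  1 × Cl: no H
  1 × O: no H
  1 × S: no H
  Total hydrogens = 13.
Molecular formula: C12H13ClOS

C12H13ClOS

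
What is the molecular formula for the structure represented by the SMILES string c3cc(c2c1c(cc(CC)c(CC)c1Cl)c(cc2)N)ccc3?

C20H20ClN

Heavy atoms from the SMILES: 20 C, 1 Cl, 1 N.
Implicit hydrogens by atom environment:
  8 × C (aromatic): 1 H each → 8
  8 × C (aromatic): no H
  2 × C: 3 H each → 6
  2 × C: 2 H each → 4
  1 × Cl: no H
  1 × N: 2 H
  Total hydrogens = 20.
Molecular formula: C20H20ClN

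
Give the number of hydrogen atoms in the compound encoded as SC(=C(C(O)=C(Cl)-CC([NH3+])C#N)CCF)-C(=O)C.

Hydrogens are implicit in SMILES; fill each atom to its normal valence:
  6 × C: no H
  3 × C: 2 H each → 6
  1 × C: 3 H
  1 × C: 1 H
  1 × Cl: no H
  1 × F: no H
  1 × N (charge +1): 3 H
  1 × N: no H
  1 × O: 1 H
  1 × O: no H
  1 × S: 1 H
  Total hydrogens = 15.

15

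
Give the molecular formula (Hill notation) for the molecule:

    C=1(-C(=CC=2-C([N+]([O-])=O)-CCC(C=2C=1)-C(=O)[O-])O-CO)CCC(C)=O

C16H18NO7-

Heavy atoms from the SMILES: 16 C, 1 N, 7 O.
Implicit hydrogens by atom environment:
  5 × C: 2 H each → 10
  4 × C (aromatic): no H
  4 × O: no H
  2 × C (aromatic): 1 H each → 2
  2 × C: 1 H each → 2
  2 × C: no H
  2 × O (charge -1): no H
  1 × C: 3 H
  1 × N (charge +1): no H
  1 × O: 1 H
  Total hydrogens = 18.
Net charge -1.
Molecular formula: C16H18NO7-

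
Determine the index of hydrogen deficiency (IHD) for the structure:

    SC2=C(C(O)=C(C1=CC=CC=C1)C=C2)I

Molecular formula from the SMILES: C12H9IOS.
DoU = (2C + 2 + N − H − X)/2 = (2·12 + 2 + 0 − 9 − 1)/2 = 16/2 = 8.
(Structurally: 2 ring(s) + 6 π bond(s) = 8.)

8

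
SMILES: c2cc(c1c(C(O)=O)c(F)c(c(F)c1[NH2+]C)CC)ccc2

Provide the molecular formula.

Heavy atoms from the SMILES: 16 C, 2 F, 1 N, 2 O.
Implicit hydrogens by atom environment:
  7 × C (aromatic): no H
  5 × C (aromatic): 1 H each → 5
  2 × C: 3 H each → 6
  2 × F: no H
  1 × C: 2 H
  1 × C: no H
  1 × N (charge +1): 2 H
  1 × O: 1 H
  1 × O: no H
  Total hydrogens = 16.
Net charge +1.
Molecular formula: C16H16F2NO2+

C16H16F2NO2+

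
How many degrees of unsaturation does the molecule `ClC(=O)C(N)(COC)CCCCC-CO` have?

1

Molecular formula from the SMILES: C10H20ClNO3.
DoU = (2C + 2 + N − H − X)/2 = (2·10 + 2 + 1 − 20 − 1)/2 = 2/2 = 1.
(Structurally: 0 ring(s) + 1 π bond(s) = 1.)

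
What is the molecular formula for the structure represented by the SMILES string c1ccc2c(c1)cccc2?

C10H8

Heavy atoms from the SMILES: 10 C.
Implicit hydrogens by atom environment:
  8 × C (aromatic): 1 H each → 8
  2 × C (aromatic): no H
  Total hydrogens = 8.
Molecular formula: C10H8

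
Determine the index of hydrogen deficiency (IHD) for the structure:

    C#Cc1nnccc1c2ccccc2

Molecular formula from the SMILES: C12H8N2.
DoU = (2C + 2 + N − H − X)/2 = (2·12 + 2 + 2 − 8 − 0)/2 = 20/2 = 10.
(Structurally: 2 ring(s) + 8 π bond(s) = 10.)

10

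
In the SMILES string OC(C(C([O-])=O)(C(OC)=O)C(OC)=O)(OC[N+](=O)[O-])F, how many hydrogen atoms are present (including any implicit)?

Hydrogens are implicit in SMILES; fill each atom to its normal valence:
  7 × O: no H
  5 × C: no H
  2 × C: 3 H each → 6
  2 × O (charge -1): no H
  1 × C: 2 H
  1 × F: no H
  1 × N (charge +1): no H
  1 × O: 1 H
  Total hydrogens = 9.

9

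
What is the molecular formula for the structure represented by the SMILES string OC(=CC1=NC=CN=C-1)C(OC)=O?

C8H8N2O3

Heavy atoms from the SMILES: 8 C, 2 N, 3 O.
Implicit hydrogens by atom environment:
  3 × C (aromatic): 1 H each → 3
  2 × C: no H
  2 × N (aromatic): no H
  2 × O: no H
  1 × C: 3 H
  1 × C: 1 H
  1 × C (aromatic): no H
  1 × O: 1 H
  Total hydrogens = 8.
Molecular formula: C8H8N2O3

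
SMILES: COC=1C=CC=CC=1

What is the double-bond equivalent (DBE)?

Molecular formula from the SMILES: C7H8O.
DoU = (2C + 2 + N − H − X)/2 = (2·7 + 2 + 0 − 8 − 0)/2 = 8/2 = 4.
(Structurally: 1 ring(s) + 3 π bond(s) = 4.)

4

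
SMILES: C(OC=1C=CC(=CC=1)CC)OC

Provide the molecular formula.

C10H14O2

Heavy atoms from the SMILES: 10 C, 2 O.
Implicit hydrogens by atom environment:
  4 × C (aromatic): 1 H each → 4
  2 × C: 3 H each → 6
  2 × C: 2 H each → 4
  2 × C (aromatic): no H
  2 × O: no H
  Total hydrogens = 14.
Molecular formula: C10H14O2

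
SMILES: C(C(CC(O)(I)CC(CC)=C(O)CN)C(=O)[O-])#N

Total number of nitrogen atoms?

2

The symbol for nitrogen appears 2 times in the SMILES.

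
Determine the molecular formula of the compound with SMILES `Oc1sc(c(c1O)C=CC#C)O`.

Heavy atoms from the SMILES: 8 C, 3 O, 1 S.
Implicit hydrogens by atom environment:
  4 × C (aromatic): no H
  3 × C: 1 H each → 3
  3 × O: 1 H each → 3
  1 × C: no H
  1 × S (aromatic): no H
  Total hydrogens = 6.
Molecular formula: C8H6O3S

C8H6O3S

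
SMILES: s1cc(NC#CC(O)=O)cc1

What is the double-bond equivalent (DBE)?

6

Molecular formula from the SMILES: C7H5NO2S.
DoU = (2C + 2 + N − H − X)/2 = (2·7 + 2 + 1 − 5 − 0)/2 = 12/2 = 6.
(Structurally: 1 ring(s) + 5 π bond(s) = 6.)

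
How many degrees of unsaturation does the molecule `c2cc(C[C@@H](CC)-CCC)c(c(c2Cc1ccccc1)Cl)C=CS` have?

9

Molecular formula from the SMILES: C22H27ClS.
DoU = (2C + 2 + N − H − X)/2 = (2·22 + 2 + 0 − 27 − 1)/2 = 18/2 = 9.
(Structurally: 2 ring(s) + 7 π bond(s) = 9.)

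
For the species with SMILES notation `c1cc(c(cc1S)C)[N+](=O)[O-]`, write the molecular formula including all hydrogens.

Heavy atoms from the SMILES: 7 C, 1 N, 2 O, 1 S.
Implicit hydrogens by atom environment:
  3 × C (aromatic): 1 H each → 3
  3 × C (aromatic): no H
  1 × C: 3 H
  1 × N (charge +1): no H
  1 × O: no H
  1 × O (charge -1): no H
  1 × S: 1 H
  Total hydrogens = 7.
Molecular formula: C7H7NO2S

C7H7NO2S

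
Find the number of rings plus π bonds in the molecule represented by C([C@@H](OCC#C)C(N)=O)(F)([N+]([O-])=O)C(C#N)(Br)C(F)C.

Molecular formula from the SMILES: C10H10BrF2N3O4.
DoU = (2C + 2 + N − H − X)/2 = (2·10 + 2 + 3 − 10 − 3)/2 = 12/2 = 6.
(Structurally: 0 ring(s) + 6 π bond(s) = 6.)

6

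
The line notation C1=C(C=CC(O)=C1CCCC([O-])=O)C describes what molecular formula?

C11H13O3-

Heavy atoms from the SMILES: 11 C, 3 O.
Implicit hydrogens by atom environment:
  3 × C: 2 H each → 6
  3 × C (aromatic): 1 H each → 3
  3 × C (aromatic): no H
  1 × C: 3 H
  1 × C: no H
  1 × O: 1 H
  1 × O: no H
  1 × O (charge -1): no H
  Total hydrogens = 13.
Net charge -1.
Molecular formula: C11H13O3-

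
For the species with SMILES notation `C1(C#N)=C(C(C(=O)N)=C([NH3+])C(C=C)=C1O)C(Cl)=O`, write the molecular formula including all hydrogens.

Heavy atoms from the SMILES: 11 C, 1 Cl, 3 N, 3 O.
Implicit hydrogens by atom environment:
  6 × C (aromatic): no H
  3 × C: no H
  2 × O: no H
  1 × C: 2 H
  1 × C: 1 H
  1 × Cl: no H
  1 × N (charge +1): 3 H
  1 × N: 2 H
  1 × N: no H
  1 × O: 1 H
  Total hydrogens = 9.
Net charge +1.
Molecular formula: C11H9ClN3O3+

C11H9ClN3O3+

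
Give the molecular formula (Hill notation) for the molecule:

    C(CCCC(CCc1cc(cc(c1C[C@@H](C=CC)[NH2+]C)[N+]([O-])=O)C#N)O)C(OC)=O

C22H32N3O5+

Heavy atoms from the SMILES: 22 C, 3 N, 5 O.
Implicit hydrogens by atom environment:
  7 × C: 2 H each → 14
  4 × C: 1 H each → 4
  4 × C (aromatic): no H
  3 × C: 3 H each → 9
  3 × O: no H
  2 × C (aromatic): 1 H each → 2
  2 × C: no H
  1 × N (charge +1): 2 H
  1 × N: no H
  1 × N (charge +1): no H
  1 × O: 1 H
  1 × O (charge -1): no H
  Total hydrogens = 32.
Net charge +1.
Molecular formula: C22H32N3O5+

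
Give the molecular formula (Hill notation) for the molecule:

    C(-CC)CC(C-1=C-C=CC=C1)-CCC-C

C15H24

Heavy atoms from the SMILES: 15 C.
Implicit hydrogens by atom environment:
  6 × C: 2 H each → 12
  5 × C (aromatic): 1 H each → 5
  2 × C: 3 H each → 6
  1 × C: 1 H
  1 × C (aromatic): no H
  Total hydrogens = 24.
Molecular formula: C15H24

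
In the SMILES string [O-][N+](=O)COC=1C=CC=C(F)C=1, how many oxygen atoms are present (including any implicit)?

The symbol for oxygen appears 3 times in the SMILES.

3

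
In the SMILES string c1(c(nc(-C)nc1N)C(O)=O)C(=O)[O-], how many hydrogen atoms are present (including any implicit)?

6

Hydrogens are implicit in SMILES; fill each atom to its normal valence:
  4 × C (aromatic): no H
  2 × C: no H
  2 × N (aromatic): no H
  2 × O: no H
  1 × C: 3 H
  1 × N: 2 H
  1 × O: 1 H
  1 × O (charge -1): no H
  Total hydrogens = 6.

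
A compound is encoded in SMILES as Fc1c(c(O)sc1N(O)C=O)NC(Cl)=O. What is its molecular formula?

Heavy atoms from the SMILES: 6 C, 1 Cl, 1 F, 2 N, 4 O, 1 S.
Implicit hydrogens by atom environment:
  4 × C (aromatic): no H
  2 × O: 1 H each → 2
  2 × O: no H
  1 × C: 1 H
  1 × C: no H
  1 × Cl: no H
  1 × F: no H
  1 × N: 1 H
  1 × N: no H
  1 × S (aromatic): no H
  Total hydrogens = 4.
Molecular formula: C6H4ClFN2O4S

C6H4ClFN2O4S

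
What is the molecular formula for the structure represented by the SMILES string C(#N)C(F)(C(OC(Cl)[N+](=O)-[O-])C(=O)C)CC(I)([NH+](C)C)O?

C10H15ClFIN3O5+

Heavy atoms from the SMILES: 10 C, 1 Cl, 1 F, 1 I, 3 N, 5 O.
Implicit hydrogens by atom environment:
  4 × C: no H
  3 × C: 3 H each → 9
  3 × O: no H
  2 × C: 1 H each → 2
  1 × C: 2 H
  1 × Cl: no H
  1 × F: no H
  1 × I: no H
  1 × N (charge +1): 1 H
  1 × N (charge +1): no H
  1 × N: no H
  1 × O: 1 H
  1 × O (charge -1): no H
  Total hydrogens = 15.
Net charge +1.
Molecular formula: C10H15ClFIN3O5+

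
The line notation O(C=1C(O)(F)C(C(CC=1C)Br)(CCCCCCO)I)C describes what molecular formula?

C14H23BrFIO3

Heavy atoms from the SMILES: 1 Br, 14 C, 1 F, 1 I, 3 O.
Implicit hydrogens by atom environment:
  7 × C: 2 H each → 14
  4 × C: no H
  2 × C: 3 H each → 6
  2 × O: 1 H each → 2
  1 × Br: no H
  1 × C: 1 H
  1 × F: no H
  1 × I: no H
  1 × O: no H
  Total hydrogens = 23.
Molecular formula: C14H23BrFIO3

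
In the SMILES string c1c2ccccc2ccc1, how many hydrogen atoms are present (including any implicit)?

8

Hydrogens are implicit in SMILES; fill each atom to its normal valence:
  8 × C (aromatic): 1 H each → 8
  2 × C (aromatic): no H
  Total hydrogens = 8.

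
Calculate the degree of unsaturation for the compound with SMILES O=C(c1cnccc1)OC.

Molecular formula from the SMILES: C7H7NO2.
DoU = (2C + 2 + N − H − X)/2 = (2·7 + 2 + 1 − 7 − 0)/2 = 10/2 = 5.
(Structurally: 1 ring(s) + 4 π bond(s) = 5.)

5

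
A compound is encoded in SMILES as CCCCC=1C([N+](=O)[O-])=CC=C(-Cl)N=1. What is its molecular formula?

C9H11ClN2O2

Heavy atoms from the SMILES: 9 C, 1 Cl, 2 N, 2 O.
Implicit hydrogens by atom environment:
  3 × C: 2 H each → 6
  3 × C (aromatic): no H
  2 × C (aromatic): 1 H each → 2
  1 × C: 3 H
  1 × Cl: no H
  1 × N (aromatic): no H
  1 × N (charge +1): no H
  1 × O: no H
  1 × O (charge -1): no H
  Total hydrogens = 11.
Molecular formula: C9H11ClN2O2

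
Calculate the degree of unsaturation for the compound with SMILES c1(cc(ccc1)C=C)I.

5

Molecular formula from the SMILES: C8H7I.
DoU = (2C + 2 + N − H − X)/2 = (2·8 + 2 + 0 − 7 − 1)/2 = 10/2 = 5.
(Structurally: 1 ring(s) + 4 π bond(s) = 5.)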